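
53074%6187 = 3578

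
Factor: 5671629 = 3^2*630181^1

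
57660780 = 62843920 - 5183140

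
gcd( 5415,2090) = 95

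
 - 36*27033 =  - 973188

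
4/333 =4/333 =0.01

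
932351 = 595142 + 337209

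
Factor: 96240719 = 19^1*137^1 * 36973^1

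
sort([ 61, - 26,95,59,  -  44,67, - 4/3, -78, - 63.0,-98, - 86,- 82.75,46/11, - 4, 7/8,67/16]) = [- 98, - 86,-82.75, - 78, - 63.0, - 44,  -  26, - 4, - 4/3, 7/8,46/11, 67/16, 59,61,  67, 95]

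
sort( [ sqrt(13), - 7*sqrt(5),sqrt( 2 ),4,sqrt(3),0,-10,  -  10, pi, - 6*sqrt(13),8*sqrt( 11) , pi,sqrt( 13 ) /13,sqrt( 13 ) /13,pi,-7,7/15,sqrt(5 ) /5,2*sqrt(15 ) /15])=[ - 6*sqrt( 13 ),  -  7*sqrt( 5 ), - 10, - 10,- 7, 0,  sqrt( 13 ) /13, sqrt ( 13)/13, sqrt( 5 ) /5, 7/15,2 * sqrt(15)/15, sqrt(2 ),sqrt( 3),  pi,pi,pi,sqrt( 13), 4,8*sqrt( 11)]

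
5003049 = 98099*51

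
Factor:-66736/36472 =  - 86/47=- 2^1*43^1 * 47^( - 1 )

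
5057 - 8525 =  - 3468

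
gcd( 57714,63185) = 1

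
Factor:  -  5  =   - 5^1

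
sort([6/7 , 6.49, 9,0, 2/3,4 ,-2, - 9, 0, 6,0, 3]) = [ - 9, - 2,0, 0, 0,  2/3, 6/7,3,4, 6,6.49, 9]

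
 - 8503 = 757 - 9260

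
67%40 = 27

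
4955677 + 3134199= 8089876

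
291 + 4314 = 4605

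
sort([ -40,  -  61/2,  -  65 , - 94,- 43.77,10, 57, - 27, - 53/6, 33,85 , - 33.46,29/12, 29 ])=[ - 94,-65,-43.77, - 40,-33.46, - 61/2, - 27,-53/6,29/12,10,29, 33, 57,85]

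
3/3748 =3/3748 =0.00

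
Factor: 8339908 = 2^2*2084977^1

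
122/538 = 61/269 = 0.23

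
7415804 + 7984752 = 15400556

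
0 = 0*276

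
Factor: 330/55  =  2^1*3^1   =  6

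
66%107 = 66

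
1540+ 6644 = 8184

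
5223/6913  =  5223/6913 = 0.76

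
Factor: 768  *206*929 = 2^9*3^1*103^1 *929^1 = 146975232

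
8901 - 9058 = - 157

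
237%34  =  33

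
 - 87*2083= -181221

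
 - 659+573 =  - 86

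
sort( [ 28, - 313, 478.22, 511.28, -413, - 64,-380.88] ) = [-413,-380.88, -313, - 64,28, 478.22 , 511.28]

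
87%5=2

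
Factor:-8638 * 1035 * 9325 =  - 83368577250 = - 2^1 *3^2*5^3*7^1 *23^1*373^1*617^1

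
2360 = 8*295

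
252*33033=8324316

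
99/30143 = 99/30143  =  0.00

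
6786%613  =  43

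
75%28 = 19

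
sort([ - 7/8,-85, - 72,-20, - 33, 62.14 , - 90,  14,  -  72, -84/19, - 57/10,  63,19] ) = [ - 90,  -  85 , - 72, - 72, - 33 , -20, - 57/10, - 84/19,  -  7/8,  14,  19, 62.14 , 63]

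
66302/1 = 66302 = 66302.00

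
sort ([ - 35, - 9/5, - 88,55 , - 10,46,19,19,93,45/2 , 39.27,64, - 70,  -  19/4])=[ - 88, - 70, - 35, - 10, - 19/4, - 9/5, 19 , 19,45/2,39.27, 46,55,64, 93]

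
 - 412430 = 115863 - 528293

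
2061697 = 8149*253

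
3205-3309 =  - 104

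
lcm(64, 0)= 0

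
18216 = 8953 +9263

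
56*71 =3976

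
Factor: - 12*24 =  -2^5*3^2 = - 288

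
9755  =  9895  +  -140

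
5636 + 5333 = 10969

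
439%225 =214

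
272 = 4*68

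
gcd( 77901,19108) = 1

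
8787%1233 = 156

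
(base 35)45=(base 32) 4h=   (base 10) 145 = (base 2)10010001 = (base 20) 75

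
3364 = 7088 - 3724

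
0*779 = 0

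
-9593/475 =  - 21 + 382/475 =- 20.20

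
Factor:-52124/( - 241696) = 2^( - 3)*7^ ( - 1 )*13^( - 1 ) *157^1=157/728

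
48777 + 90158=138935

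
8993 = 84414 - 75421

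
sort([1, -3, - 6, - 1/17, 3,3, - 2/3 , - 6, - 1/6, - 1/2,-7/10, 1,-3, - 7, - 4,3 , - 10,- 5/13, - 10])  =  [  -  10, - 10, - 7, - 6, - 6, - 4, - 3, -3, - 7/10, - 2/3, - 1/2 ,-5/13, - 1/6, - 1/17,1, 1,3  ,  3, 3 ]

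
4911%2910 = 2001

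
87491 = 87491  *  1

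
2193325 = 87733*25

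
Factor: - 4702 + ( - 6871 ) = -71^1*163^1 = - 11573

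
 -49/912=-1+863/912 = - 0.05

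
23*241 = 5543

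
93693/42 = 31231/14 = 2230.79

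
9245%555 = 365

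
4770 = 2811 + 1959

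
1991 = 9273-7282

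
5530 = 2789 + 2741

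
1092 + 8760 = 9852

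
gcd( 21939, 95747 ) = 1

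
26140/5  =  5228 = 5228.00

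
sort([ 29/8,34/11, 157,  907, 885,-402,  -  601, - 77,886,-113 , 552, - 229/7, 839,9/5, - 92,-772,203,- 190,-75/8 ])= [ - 772, - 601, - 402,-190,-113, - 92, - 77, - 229/7, - 75/8,9/5,34/11,29/8, 157, 203,552,  839,885,886, 907] 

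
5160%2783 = 2377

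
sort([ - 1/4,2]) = [-1/4,2 ]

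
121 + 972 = 1093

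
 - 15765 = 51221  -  66986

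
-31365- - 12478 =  - 18887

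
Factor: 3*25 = 75 = 3^1*5^2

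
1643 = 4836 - 3193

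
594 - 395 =199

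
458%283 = 175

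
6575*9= 59175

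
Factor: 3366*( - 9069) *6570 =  - 200557488780 = - 2^2 * 3^5  *5^1 * 11^1*17^1 * 73^1 *3023^1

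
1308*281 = 367548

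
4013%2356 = 1657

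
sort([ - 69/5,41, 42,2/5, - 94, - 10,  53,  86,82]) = [-94 ,  -  69/5, - 10, 2/5,41,42 , 53, 82,86 ]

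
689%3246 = 689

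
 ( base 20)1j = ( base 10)39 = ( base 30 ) 19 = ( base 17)25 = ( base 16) 27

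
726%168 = 54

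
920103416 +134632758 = 1054736174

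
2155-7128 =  - 4973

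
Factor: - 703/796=-2^(-2)*19^1*37^1 * 199^(-1)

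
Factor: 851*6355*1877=5^1*23^1*31^1*37^1*41^1*1877^1 = 10151013085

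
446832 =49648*9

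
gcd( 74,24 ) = 2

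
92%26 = 14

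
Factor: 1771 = 7^1*11^1*23^1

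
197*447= 88059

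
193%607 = 193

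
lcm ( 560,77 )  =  6160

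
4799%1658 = 1483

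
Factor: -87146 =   -  2^1 * 43573^1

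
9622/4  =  2405+1/2 = 2405.50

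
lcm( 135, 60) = 540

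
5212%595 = 452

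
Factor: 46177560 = 2^3*3^3*5^1 * 11^1*13^2* 23^1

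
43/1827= 43/1827 = 0.02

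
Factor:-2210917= - 877^1*2521^1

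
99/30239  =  9/2749  =  0.00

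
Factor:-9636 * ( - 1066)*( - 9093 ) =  - 2^3 * 3^2*7^1*11^1 * 13^1 *41^1*73^1 * 433^1 = - 93403077768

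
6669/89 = 6669/89   =  74.93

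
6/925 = 6/925  =  0.01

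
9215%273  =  206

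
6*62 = 372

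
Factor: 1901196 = 2^2*3^2*11^1*4801^1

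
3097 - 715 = 2382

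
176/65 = 176/65 = 2.71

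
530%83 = 32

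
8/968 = 1/121  =  0.01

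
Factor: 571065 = 3^1*5^1 * 11^1 * 3461^1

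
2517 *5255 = 13226835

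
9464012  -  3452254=6011758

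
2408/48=50 + 1/6 = 50.17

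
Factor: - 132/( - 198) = 2/3 = 2^1  *  3^(  -  1)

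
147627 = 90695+56932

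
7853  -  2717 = 5136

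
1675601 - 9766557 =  - 8090956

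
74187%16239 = 9231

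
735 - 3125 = -2390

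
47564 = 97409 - 49845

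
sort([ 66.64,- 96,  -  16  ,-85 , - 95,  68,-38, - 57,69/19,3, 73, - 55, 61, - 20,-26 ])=[ - 96, - 95, - 85,  -  57, - 55, - 38,-26, - 20, - 16, 3,69/19, 61, 66.64,68, 73 ]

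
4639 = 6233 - 1594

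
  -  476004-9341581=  - 9817585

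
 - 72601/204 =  - 72601/204= - 355.89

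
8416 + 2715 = 11131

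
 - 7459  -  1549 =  - 9008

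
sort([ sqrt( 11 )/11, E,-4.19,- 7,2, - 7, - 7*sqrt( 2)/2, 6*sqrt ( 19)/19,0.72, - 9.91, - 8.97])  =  [ - 9.91, - 8.97, - 7, - 7, - 7*sqrt(2 ) /2 , - 4.19, sqrt(11 ) /11,0.72, 6*sqrt(19) /19,  2,E]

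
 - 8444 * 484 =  - 4086896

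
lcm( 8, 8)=8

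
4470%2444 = 2026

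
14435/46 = 313+37/46=313.80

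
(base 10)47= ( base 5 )142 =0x2f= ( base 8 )57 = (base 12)3b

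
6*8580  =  51480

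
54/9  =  6 =6.00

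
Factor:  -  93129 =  - 3^1  *  37^1*839^1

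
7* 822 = 5754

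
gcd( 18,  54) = 18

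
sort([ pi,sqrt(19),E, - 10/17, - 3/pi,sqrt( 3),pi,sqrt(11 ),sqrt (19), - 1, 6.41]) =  [ - 1  , - 3/pi, - 10/17, sqrt( 3), E, pi,pi,sqrt(11), sqrt( 19),sqrt (19),6.41] 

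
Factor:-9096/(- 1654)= 4548/827 = 2^2*3^1*379^1*827^( - 1)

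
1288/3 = 429+1/3 = 429.33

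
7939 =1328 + 6611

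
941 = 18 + 923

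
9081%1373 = 843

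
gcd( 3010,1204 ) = 602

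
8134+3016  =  11150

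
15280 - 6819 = 8461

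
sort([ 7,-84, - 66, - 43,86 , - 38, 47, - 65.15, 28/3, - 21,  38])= [  -  84,  -  66, - 65.15,  -  43, - 38, -21, 7 , 28/3, 38, 47, 86]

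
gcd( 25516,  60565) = 1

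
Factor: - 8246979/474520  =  -2^(-3) * 3^2*5^( - 1) * 13^1*11863^( - 1)*70487^1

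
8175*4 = 32700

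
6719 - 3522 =3197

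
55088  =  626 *88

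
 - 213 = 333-546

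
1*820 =820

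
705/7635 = 47/509  =  0.09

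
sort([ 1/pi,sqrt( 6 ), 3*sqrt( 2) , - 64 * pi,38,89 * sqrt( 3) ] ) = [  -  64 *pi,1/pi, sqrt(6 ),3*sqrt(2 ), 38,89*sqrt(3)] 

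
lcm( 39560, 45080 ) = 1938440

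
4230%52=18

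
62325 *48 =2991600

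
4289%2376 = 1913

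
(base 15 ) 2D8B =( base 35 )806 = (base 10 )9806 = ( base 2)10011001001110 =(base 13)4604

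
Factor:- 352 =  - 2^5 *11^1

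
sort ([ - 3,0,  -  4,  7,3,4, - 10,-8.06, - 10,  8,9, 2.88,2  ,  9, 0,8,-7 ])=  [ - 10, - 10, - 8.06, - 7 ,  -  4,  -  3, 0,0, 2,  2.88, 3, 4,7,  8, 8, 9, 9 ]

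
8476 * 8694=73690344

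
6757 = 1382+5375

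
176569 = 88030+88539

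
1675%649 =377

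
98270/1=98270=98270.00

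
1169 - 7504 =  - 6335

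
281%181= 100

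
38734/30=1291  +  2/15 = 1291.13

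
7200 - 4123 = 3077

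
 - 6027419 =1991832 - 8019251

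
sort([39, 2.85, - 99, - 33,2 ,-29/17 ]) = [  -  99, - 33, - 29/17,2,2.85,39]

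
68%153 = 68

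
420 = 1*420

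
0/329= 0 = 0.00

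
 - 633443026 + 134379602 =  - 499063424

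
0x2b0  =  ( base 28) og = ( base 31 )M6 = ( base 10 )688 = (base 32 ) LG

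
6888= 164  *42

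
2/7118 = 1/3559  =  0.00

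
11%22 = 11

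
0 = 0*( - 143)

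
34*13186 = 448324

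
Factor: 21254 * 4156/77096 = 23^( - 1)*419^( - 1)*1039^1*10627^1 = 11041453/9637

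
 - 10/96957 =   -  10/96957 = - 0.00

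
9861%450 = 411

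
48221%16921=14379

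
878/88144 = 439/44072 = 0.01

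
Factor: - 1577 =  - 19^1 * 83^1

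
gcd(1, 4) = 1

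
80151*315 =25247565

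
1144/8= 143  =  143.00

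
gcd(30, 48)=6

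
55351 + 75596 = 130947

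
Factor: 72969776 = 2^4*11^2*37691^1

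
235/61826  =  235/61826= 0.00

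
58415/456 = 58415/456 = 128.10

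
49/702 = 49/702 = 0.07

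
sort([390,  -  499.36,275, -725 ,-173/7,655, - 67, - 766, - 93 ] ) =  [ - 766, - 725, - 499.36, - 93, - 67, - 173/7,275,390,655 ] 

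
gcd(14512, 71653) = 907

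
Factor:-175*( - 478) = 2^1* 5^2*7^1*239^1 = 83650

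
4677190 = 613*7630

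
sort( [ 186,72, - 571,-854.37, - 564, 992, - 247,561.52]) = [-854.37, - 571, - 564  ,-247,72,186,561.52, 992]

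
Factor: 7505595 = 3^3*5^1*53^1*1049^1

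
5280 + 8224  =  13504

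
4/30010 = 2/15005 = 0.00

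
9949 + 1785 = 11734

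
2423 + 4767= 7190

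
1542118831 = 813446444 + 728672387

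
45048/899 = 50+98/899 = 50.11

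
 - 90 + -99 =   -  189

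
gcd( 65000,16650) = 50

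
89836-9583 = 80253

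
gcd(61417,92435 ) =1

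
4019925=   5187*775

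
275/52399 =275/52399 = 0.01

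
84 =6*14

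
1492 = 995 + 497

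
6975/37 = 6975/37=188.51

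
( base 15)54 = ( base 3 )2221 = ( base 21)3G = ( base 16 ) 4f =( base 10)79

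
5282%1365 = 1187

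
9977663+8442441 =18420104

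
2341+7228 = 9569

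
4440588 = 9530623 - 5090035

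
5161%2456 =249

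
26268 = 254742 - 228474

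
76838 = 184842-108004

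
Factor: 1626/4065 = 2/5 = 2^1*5^( - 1 ) 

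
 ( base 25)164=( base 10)779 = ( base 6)3335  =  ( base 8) 1413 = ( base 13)47c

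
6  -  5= 1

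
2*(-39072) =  - 78144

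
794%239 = 77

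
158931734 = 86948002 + 71983732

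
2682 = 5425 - 2743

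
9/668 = 9/668  =  0.01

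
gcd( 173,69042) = 1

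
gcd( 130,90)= 10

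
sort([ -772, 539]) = [ - 772, 539 ] 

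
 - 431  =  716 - 1147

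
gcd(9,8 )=1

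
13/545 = 13/545 = 0.02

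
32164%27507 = 4657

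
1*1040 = 1040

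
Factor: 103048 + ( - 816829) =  - 713781= -3^2*79309^1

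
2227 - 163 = 2064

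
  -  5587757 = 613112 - 6200869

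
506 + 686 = 1192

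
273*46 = 12558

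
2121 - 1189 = 932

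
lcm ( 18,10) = 90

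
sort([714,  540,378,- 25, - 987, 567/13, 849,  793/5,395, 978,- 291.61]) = [ - 987,-291.61, - 25,567/13,793/5, 378,395, 540,714,849 , 978]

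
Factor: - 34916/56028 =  - 3^( - 1 )*23^( - 1)*43^1 = - 43/69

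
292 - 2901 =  - 2609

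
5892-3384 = 2508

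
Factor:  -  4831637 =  - 4831637^1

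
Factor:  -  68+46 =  - 22 =-2^1 * 11^1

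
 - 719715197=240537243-960252440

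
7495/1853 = 4 + 83/1853 = 4.04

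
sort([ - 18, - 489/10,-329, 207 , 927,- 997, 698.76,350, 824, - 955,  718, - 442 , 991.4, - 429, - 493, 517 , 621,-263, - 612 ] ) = [ - 997,-955, - 612,  -  493,  -  442, - 429 , - 329, - 263, - 489/10,- 18, 207, 350, 517,  621, 698.76, 718,824, 927, 991.4]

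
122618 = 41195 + 81423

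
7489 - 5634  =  1855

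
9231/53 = 174 + 9/53 =174.17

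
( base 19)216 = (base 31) o3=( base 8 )1353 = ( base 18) 259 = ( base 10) 747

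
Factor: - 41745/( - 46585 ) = 69/77 =3^1*7^ ( - 1)*11^( - 1 ) *23^1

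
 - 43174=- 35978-7196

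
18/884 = 9/442= 0.02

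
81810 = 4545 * 18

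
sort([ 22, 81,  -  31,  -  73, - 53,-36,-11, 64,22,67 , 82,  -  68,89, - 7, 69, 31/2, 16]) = [  -  73, - 68, -53, - 36, - 31, -11, - 7,31/2,16,22, 22, 64, 67, 69,81,82,89 ]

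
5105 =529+4576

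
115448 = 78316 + 37132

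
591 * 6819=4030029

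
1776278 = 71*25018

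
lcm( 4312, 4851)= 38808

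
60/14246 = 30/7123 = 0.00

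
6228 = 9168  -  2940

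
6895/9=766 + 1/9 = 766.11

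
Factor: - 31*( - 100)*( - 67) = -207700 = - 2^2*5^2*31^1*67^1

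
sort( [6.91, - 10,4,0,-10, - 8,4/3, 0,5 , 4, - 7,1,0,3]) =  [ - 10, - 10, - 8 ,- 7,0,0,0, 1,4/3,3,4,  4, 5,6.91] 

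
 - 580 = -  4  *145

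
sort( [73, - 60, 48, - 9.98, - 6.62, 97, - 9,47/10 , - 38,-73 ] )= [ - 73, - 60,  -  38, - 9.98, - 9, - 6.62,  47/10,48,73,97] 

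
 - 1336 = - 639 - 697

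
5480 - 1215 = 4265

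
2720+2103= 4823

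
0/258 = 0= 0.00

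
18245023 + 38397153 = 56642176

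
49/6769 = 7/967 = 0.01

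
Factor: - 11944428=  - 2^2*3^1*995369^1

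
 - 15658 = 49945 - 65603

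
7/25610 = 7/25610 =0.00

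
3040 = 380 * 8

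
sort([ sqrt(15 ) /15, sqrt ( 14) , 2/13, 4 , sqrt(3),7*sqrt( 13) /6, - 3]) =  [ - 3,2/13,sqrt ( 15)/15 , sqrt(3),sqrt( 14 ),  4,7*sqrt( 13 ) /6]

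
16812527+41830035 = 58642562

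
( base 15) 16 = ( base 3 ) 210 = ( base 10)21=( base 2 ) 10101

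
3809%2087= 1722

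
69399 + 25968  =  95367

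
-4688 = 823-5511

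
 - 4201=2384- 6585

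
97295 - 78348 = 18947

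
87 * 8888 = 773256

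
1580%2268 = 1580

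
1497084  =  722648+774436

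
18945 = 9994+8951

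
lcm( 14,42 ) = 42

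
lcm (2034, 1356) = 4068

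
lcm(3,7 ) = 21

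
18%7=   4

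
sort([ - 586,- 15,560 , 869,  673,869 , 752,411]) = [ - 586, - 15,411, 560,  673, 752, 869,869] 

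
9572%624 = 212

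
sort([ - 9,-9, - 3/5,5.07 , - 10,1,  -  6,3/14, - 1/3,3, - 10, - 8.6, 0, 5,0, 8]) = [ - 10,- 10, - 9, - 9,- 8.6, - 6,-3/5,  -  1/3,  0,0,3/14, 1, 3,5 , 5.07,8 ] 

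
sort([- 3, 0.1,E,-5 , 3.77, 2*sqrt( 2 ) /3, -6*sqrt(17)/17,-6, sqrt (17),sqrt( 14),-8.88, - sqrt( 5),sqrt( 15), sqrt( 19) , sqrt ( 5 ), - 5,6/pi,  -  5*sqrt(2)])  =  [ - 8.88,  -  5*sqrt( 2),-6 , - 5, - 5,-3, - sqrt (5 ),- 6*sqrt( 17)/17,  0.1,2*sqrt ( 2)/3, 6/pi,sqrt(5 ) , E, sqrt( 14), 3.77,sqrt (15), sqrt ( 17),sqrt (19) ] 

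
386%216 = 170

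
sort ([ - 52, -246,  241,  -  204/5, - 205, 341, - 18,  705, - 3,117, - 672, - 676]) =[ - 676, - 672, - 246 , - 205 , -52, - 204/5, - 18, - 3,117,241,341, 705 ] 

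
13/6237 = 13/6237 = 0.00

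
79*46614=3682506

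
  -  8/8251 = -8/8251 = -0.00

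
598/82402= 299/41201 = 0.01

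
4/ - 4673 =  -1  +  4669/4673 = - 0.00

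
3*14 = 42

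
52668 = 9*5852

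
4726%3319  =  1407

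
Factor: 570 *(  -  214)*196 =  - 23908080 = -  2^4 * 3^1*5^1 * 7^2*19^1*107^1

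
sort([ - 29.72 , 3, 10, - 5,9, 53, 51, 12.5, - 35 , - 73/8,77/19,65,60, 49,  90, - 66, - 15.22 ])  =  [ - 66,  -  35, - 29.72, - 15.22,-73/8, - 5, 3,77/19, 9,  10, 12.5,49,51, 53,60, 65,90]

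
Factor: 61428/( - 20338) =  - 30714/10169 = - 2^1*3^1* 5119^1 *10169^ ( - 1 ) 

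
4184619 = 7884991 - 3700372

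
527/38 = 527/38= 13.87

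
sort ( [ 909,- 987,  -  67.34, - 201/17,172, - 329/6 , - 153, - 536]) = [ - 987, - 536, - 153, - 67.34,-329/6,-201/17,172, 909] 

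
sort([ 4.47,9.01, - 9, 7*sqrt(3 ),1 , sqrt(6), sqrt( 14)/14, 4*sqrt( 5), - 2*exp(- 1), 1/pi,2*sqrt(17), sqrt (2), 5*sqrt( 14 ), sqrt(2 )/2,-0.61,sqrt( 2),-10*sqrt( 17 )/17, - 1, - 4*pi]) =[ - 4*pi ,  -  9,-10*sqrt ( 17)/17, - 1, - 2 * exp ( - 1 ), - 0.61,sqrt( 14 )/14 , 1/pi, sqrt( 2)/2, 1, sqrt( 2 ),sqrt( 2),sqrt( 6), 4.47,2 *sqrt( 17) , 4*sqrt(5), 9.01, 7*sqrt( 3 ), 5*sqrt(14 )] 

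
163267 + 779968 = 943235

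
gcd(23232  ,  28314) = 726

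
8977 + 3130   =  12107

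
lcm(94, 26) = 1222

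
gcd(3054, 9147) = 3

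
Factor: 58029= 3^1* 23^1*29^2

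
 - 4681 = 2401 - 7082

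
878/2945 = 878/2945= 0.30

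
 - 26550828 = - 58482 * 454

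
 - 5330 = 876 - 6206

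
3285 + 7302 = 10587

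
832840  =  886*940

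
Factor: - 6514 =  - 2^1*3257^1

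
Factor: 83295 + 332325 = 2^2*3^2*5^1 * 2309^1 = 415620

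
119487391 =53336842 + 66150549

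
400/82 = 200/41 = 4.88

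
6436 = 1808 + 4628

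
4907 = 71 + 4836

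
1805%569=98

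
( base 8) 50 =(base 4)220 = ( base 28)1C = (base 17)26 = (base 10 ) 40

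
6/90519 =2/30173=0.00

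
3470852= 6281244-2810392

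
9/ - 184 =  - 9/184=-0.05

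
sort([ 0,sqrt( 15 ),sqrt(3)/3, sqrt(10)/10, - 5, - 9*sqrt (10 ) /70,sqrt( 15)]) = [ - 5, - 9*sqrt (10 ) /70,0,sqrt(10 ) /10,sqrt( 3)/3,sqrt(  15 ),sqrt( 15 )]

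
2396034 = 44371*54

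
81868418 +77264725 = 159133143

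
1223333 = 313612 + 909721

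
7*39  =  273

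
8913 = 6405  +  2508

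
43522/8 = 5440  +  1/4 =5440.25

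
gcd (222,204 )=6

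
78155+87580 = 165735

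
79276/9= 79276/9=8808.44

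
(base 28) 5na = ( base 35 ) 3po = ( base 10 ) 4574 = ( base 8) 10736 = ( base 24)7ME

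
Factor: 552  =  2^3* 3^1*23^1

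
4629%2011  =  607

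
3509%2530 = 979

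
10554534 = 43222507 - 32667973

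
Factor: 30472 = 2^3*13^1*293^1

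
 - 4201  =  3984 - 8185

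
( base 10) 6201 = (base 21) E16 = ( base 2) 1100000111001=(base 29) 7AO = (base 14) 238d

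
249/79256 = 249/79256  =  0.00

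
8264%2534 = 662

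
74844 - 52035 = 22809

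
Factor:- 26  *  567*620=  -9140040 = - 2^3*3^4*5^1*7^1*13^1*31^1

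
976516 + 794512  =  1771028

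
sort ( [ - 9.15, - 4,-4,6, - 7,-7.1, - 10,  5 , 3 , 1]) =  [ - 10, - 9.15, - 7.1, - 7, - 4 , - 4,1,3, 5,6]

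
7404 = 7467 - 63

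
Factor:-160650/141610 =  - 135/119 =-  3^3*  5^1*7^ ( - 1 )* 17^(-1 )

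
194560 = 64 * 3040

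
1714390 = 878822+835568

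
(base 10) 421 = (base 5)3141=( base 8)645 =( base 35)C1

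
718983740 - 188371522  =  530612218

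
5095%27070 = 5095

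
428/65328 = 107/16332 = 0.01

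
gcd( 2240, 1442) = 14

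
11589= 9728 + 1861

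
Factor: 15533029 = 15533029^1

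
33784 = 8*4223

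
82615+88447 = 171062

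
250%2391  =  250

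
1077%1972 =1077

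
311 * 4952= 1540072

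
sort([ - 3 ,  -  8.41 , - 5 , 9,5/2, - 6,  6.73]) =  [ - 8.41, - 6, - 5, - 3,5/2,  6.73,  9 ] 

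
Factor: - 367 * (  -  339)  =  3^1*113^1*367^1 = 124413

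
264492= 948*279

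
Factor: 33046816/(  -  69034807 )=-2^5*11^1 *17^( - 1 ) *223^1*421^1*4060871^( - 1)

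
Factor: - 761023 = -761023^1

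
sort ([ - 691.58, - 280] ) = [ - 691.58,-280] 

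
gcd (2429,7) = 7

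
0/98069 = 0 =0.00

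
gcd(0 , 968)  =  968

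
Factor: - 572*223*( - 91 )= 2^2*7^1*11^1 * 13^2*223^1 = 11607596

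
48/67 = 48/67= 0.72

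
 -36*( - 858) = 30888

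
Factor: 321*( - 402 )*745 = -96136290  =  - 2^1*3^2 * 5^1 * 67^1 * 107^1*149^1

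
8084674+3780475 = 11865149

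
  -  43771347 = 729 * ( - 60043)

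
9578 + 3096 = 12674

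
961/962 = 961/962  =  1.00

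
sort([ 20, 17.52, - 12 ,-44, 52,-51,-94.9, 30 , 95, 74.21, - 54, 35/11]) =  [-94.9, - 54, - 51, - 44,-12, 35/11, 17.52, 20, 30, 52,74.21, 95]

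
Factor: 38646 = 2^1*3^2 * 19^1*113^1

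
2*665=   1330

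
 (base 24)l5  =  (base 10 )509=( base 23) M3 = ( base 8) 775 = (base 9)625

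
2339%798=743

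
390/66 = 5 + 10/11  =  5.91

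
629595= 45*13991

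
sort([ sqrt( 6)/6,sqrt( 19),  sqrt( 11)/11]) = [sqrt( 11)/11,sqrt( 6)/6,  sqrt( 19 )] 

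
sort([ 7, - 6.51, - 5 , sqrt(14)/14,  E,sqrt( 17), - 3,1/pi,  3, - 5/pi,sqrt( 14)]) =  [ - 6.51, - 5, - 3, - 5/pi,sqrt(14)/14,1/pi, E, 3,sqrt(14), sqrt( 17),  7]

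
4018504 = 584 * 6881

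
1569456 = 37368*42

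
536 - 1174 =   -  638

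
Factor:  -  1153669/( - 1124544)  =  2^( - 6)*3^(-1) * 11^1*5857^( - 1)*104879^1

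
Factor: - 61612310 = - 2^1*5^1*2389^1*2579^1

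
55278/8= 27639/4 = 6909.75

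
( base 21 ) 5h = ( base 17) 73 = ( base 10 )122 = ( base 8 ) 172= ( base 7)233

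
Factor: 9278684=2^2 * 397^1*5843^1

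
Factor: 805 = 5^1*7^1*23^1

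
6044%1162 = 234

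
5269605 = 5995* 879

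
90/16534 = 45/8267 = 0.01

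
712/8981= 712/8981 = 0.08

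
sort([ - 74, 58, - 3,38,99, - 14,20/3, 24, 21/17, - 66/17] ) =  [-74, - 14, - 66/17 , - 3, 21/17,20/3,  24, 38,58,99 ]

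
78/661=78/661 = 0.12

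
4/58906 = 2/29453  =  0.00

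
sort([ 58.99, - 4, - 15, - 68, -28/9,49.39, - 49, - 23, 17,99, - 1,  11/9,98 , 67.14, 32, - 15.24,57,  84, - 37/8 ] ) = [ - 68, - 49, - 23, - 15.24, - 15, - 37/8,-4,-28/9,  -  1 , 11/9,17,32, 49.39, 57,58.99, 67.14,84,98,99 ] 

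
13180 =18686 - 5506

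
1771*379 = 671209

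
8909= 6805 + 2104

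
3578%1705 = 168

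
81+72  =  153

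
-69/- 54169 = 69/54169 = 0.00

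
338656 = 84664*4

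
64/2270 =32/1135 = 0.03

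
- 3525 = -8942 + 5417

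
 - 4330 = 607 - 4937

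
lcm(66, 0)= 0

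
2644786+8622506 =11267292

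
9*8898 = 80082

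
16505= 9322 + 7183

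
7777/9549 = 7777/9549 = 0.81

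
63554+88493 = 152047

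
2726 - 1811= 915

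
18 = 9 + 9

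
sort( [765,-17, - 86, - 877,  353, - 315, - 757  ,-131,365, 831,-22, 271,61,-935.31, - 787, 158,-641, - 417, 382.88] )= [ - 935.31, - 877, - 787, - 757,  -  641,  -  417, - 315, - 131 , - 86, - 22,-17, 61,  158, 271, 353, 365,382.88 , 765, 831 ]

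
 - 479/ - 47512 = 479/47512 = 0.01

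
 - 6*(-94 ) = 564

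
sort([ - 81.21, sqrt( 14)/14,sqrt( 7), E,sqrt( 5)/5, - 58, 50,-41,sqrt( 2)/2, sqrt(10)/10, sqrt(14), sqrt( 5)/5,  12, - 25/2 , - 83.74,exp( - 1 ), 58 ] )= [ - 83.74, - 81.21,-58,-41, - 25/2,sqrt(14)/14, sqrt( 10)/10 , exp( - 1 ), sqrt(5)/5, sqrt(5)/5, sqrt( 2)/2, sqrt( 7 ),E,sqrt( 14), 12, 50, 58]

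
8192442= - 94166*(- 87)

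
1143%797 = 346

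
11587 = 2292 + 9295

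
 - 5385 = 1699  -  7084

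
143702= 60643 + 83059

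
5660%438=404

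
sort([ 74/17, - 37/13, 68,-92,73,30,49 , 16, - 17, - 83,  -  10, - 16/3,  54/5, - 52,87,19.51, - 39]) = [-92, - 83,-52,- 39, - 17, - 10, - 16/3, - 37/13 , 74/17,  54/5, 16,  19.51, 30, 49 , 68, 73,87]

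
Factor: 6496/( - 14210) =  - 16/35= - 2^4*5^(-1 )* 7^(  -  1 ) 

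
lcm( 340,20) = 340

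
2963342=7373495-4410153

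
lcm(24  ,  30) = 120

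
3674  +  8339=12013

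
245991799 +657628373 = 903620172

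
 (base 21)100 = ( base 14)237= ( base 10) 441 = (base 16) 1B9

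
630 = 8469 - 7839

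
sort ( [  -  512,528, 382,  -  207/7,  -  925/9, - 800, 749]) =[ - 800, - 512, - 925/9,- 207/7,382, 528, 749 ]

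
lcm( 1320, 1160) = 38280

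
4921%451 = 411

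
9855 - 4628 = 5227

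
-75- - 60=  - 15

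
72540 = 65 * 1116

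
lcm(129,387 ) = 387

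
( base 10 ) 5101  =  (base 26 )7E5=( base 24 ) 8KD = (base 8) 11755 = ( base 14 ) 1c05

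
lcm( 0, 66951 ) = 0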